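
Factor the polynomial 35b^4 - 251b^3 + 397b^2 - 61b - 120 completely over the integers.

(5b - 8)(7b + 3)(b - 1)(b - 5)

Among the possible rational roots, b = -3/7 is a root, so (7b + 3) is a factor; dividing leaves 5b^3 - 38b^2 + 73b - 40.
Then b = 8/5 is a root, so (5b - 8) is a factor; dividing leaves b^2 - 6b + 5.
The remaining quadratic factors as (b - 1)(b - 5).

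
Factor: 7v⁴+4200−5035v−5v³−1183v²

By the rational root theorem, v = 5/7 is a root, giving the factor (7v−5) and quotient v³−169v−840.
Then v = −7 is a root, so (v+7) is a factor; dividing leaves v²−7v−120.
The remaining quadratic factors as (v+8)(v−15).

(7v−5)(v+7)(v+8)(v−15)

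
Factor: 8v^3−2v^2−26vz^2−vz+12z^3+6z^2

Group: 4v(2v^2+vz−6z^2) + (−2z−1)(2v^2+vz−6z^2); both groups contain (2v^2+vz−6z^2), so (4v−2z−1) is a factor with cofactor 2v^2+vz−6z^2.
The cofactor groups again: 2v^2+vz−6z^2 = 2v(v+2z) − 3z(v+2z); both groups contain (v+2z), giving (2v−3z)(v+2z).

(2v−3z)(4v−2z−1)(v+2z)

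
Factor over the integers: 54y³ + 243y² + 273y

Pull out the common factor 3y, then factor the remaining trinomial.

3y(3y + 7)(6y + 13)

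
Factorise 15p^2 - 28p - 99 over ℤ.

Need a pair with product 15·(-99) = -1485 and sum -28: that's -55 and 27.
Split the middle term: 15p^2 - 55p + 27p - 99 = 5p(3p - 11) + 9(3p - 11).

(3p - 11)(5p + 9)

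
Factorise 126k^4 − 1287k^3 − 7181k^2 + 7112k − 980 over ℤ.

Among the possible rational roots, k = 5/7 is a root, so (7k − 5) divides it; the quotient is 18k^3 − 171k^2 − 1148k + 196.
Continuing, k = 1/6 is a root, so (6k − 1) is a factor; dividing leaves 3k^2 − 28k − 196.
The remaining quadratic factors as (k − 14)(3k + 14).

(3k + 14)(6k − 1)(7k − 5)(k − 14)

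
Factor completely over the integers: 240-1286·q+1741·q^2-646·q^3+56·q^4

(2·q-5)·(4·q-3)·(7·q-2)·(q-8)

By the rational root theorem, q = 2/7 is a root, giving the factor (7·q-2) and quotient 8·q^3-90·q^2+223·q-120.
Continuing, q = 8 is a root, so (q-8) divides it; the quotient is 8·q^2-26·q+15.
The remaining quadratic factors as (2·q-5)(4·q-3).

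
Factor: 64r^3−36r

Every term has a factor of 4r. Then 16r^2−9 = (4r)² − (3)².

4r(4r+3)(4r−3)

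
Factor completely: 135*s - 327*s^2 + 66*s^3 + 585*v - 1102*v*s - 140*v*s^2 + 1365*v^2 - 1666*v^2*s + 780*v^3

Group: 12*v*(65*v^2 - 128*v*s + 65*v - 33*s^2 + 15*s) + (-2*s + 9)*(65*v^2 - 128*v*s + 65*v - 33*s^2 + 15*s); both groups contain (65*v^2 - 128*v*s + 65*v - 33*s^2 + 15*s), so (12*v - 2*s + 9) is a factor with cofactor 65*v^2 - 128*v*s + 65*v - 33*s^2 + 15*s.
The cofactor groups again: 65*v^2 - 128*v*s + 65*v - 33*s^2 + 15*s = 5*v*(13*v + 3*s) + (-11*s + 5)*(13*v + 3*s); both groups contain (13*v + 3*s), giving (5*v - 11*s + 5)*(13*v + 3*s).

(5*v - 11*s + 5)*(12*v - 2*s + 9)*(13*v + 3*s)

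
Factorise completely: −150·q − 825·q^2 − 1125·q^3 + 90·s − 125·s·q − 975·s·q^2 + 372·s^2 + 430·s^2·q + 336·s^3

(3·s − 5·q)·(14·s + 15·q + 5)·(8·s + 15·q + 6)

Group: 8·s·(42·s^2 − 25·s·q + 15·s − 75·q^2 − 25·q) + (15·q + 6)·(42·s^2 − 25·s·q + 15·s − 75·q^2 − 25·q); both groups contain (42·s^2 − 25·s·q + 15·s − 75·q^2 − 25·q), so (8·s + 15·q + 6) is a factor with cofactor 42·s^2 − 25·s·q + 15·s − 75·q^2 − 25·q.
The cofactor groups again: 42·s^2 − 25·s·q + 15·s − 75·q^2 − 25·q = 14·s·(3·s − 5·q) + (15·q + 5)·(3·s − 5·q); both groups contain (3·s − 5·q), giving (14·s + 15·q + 5)·(3·s − 5·q).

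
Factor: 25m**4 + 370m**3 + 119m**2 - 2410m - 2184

(5m + 12)(5m - 13)(m + 1)(m + 14)

By the rational root theorem, m = 13/5 is a root, giving the factor (5m - 13) and quotient 5m**3 + 87m**2 + 250m + 168.
Then m = -14 is a root, so (m + 14) divides it; the quotient is 5m**2 + 17m + 12.
The remaining quadratic factors as (m + 1)(5m + 12).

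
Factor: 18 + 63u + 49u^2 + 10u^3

(2u + 3)(5u + 2)(u + 3)

Testing divisors of the constant over divisors of the leading coefficient, u = -2/5 is a root, giving the factor (5u + 2) and quotient 2u^2 + 9u + 9.
The remaining quadratic factors as (2u + 3)(u + 3).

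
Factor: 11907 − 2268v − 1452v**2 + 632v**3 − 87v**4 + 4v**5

(4v + 9)(v − 7)(v − 9)(v**2 − 8v + 21)

By the rational root theorem, v = −9/4 is a root, so (4v + 9) divides it; the quotient is v**4 − 24v**3 + 212v**2 − 840v + 1323.
Next, v = 9 is a root, giving the factor (v − 9) and quotient v**3 − 15v**2 + 77v − 147.
Continuing, v = 7 is a root, so (v − 7) divides it; the quotient is v**2 − 8v + 21.
The quadratic v**2 − 8v + 21 has discriminant −20 < 0 and is irreducible over ℤ.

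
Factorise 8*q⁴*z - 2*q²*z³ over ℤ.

Every term has a factor of 2*q²*z. Then 4*q² - z² = (2*q)² − (z)².

2*q²*z*(2*q + z)*(2*q - z)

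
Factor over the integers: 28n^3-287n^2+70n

Pull out the common factor 7n, then factor the remaining trinomial.

7n(4n-1)(n-10)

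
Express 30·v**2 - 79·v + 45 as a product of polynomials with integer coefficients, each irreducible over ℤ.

Need a pair with product 30·45 = 1350 and sum -79: that's -54 and -25.
Split the middle term: 30·v**2 - 54·v - 25·v + 45 = 6·v·(5·v - 9) - 5·(5·v - 9).

(5·v - 9)·(6·v - 5)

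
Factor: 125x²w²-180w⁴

5w²(5x-6w)(5x+6w)

Factor out 5w², leaving 25x²-36w², which is a difference of two squares.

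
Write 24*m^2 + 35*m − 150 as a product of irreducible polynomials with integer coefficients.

Need a pair with product 24·(−150) = −3600 and sum 35: that's 80 and −45.
Split the middle term: 24*m^2 + 80*m − 45*m − 150 = 8*m*(3*m + 10) − 15*(3*m + 10).

(3*m + 10)*(8*m − 15)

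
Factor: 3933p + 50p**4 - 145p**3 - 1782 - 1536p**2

(2p + 11)(5p - 3)(5p - 9)(p - 6)

By the rational root theorem, p = 9/5 is a root, so (5p - 9) is a factor; dividing leaves 10p**3 - 11p**2 - 327p + 198.
Continuing, p = 6 is a root, giving the factor (p - 6) and quotient 10p**2 + 49p - 33.
The remaining quadratic factors as (2p + 11)(5p - 3).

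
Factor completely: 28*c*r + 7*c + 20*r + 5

(4*r + 1)*(7*c + 5)

Group as (28*c*r + 7*c) + (20*r + 5) = 7*c*(4*r + 1) + 5*(4*r + 1).
Both groups share the factor (4*r + 1).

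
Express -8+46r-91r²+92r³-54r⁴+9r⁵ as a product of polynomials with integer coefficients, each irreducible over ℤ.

By the rational root theorem, r = 4 is a root, giving the factor (r-4) and quotient 9r⁴-18r³+20r²-11r+2.
Continuing, r = 2/3 is a root, giving the factor (3r-2) and quotient 3r³-4r²+4r-1.
Next, r = 1/3 is a root, so (3r-1) is a factor; dividing leaves r²-r+1.
The quadratic r²-r+1 has discriminant -3 < 0 and is irreducible over ℤ.

(3r-1)(3r-2)(r-4)(r²-r+1)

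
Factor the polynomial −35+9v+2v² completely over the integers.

Need a pair with product 2·(−35) = −70 and sum 9: that's 14 and −5.
Split the middle term: 2v²+14v − 5v−35 = 2v(v+7) − 5(v+7).

(2v−5)(v+7)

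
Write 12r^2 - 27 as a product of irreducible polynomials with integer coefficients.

Pull out the common factor 3; 4r^2 - 9 is a difference of squares.

3(2r + 3)(2r - 3)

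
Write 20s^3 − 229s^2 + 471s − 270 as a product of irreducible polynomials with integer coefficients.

Among the possible rational roots, s = 9 is a root, so (s − 9) divides it; the quotient is 20s^2 − 49s + 30.
The remaining quadratic factors as (4s − 5)(5s − 6).

(4s − 5)(5s − 6)(s − 9)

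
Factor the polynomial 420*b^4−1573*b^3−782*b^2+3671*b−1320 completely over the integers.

Testing divisors of the constant over divisors of the leading coefficient, b = 11/3 is a root, giving the factor (3*b−11) and quotient 140*b^3−11*b^2−301*b+120.
Continuing, b = −8/5 is a root, so (5*b+8) is a factor; dividing leaves 28*b^2−47*b+15.
The remaining quadratic factors as (7*b−3)(4*b−5).

(3*b−11)*(4*b−5)*(5*b+8)*(7*b−3)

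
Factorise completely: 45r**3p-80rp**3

Pull out the common factor 5rp; 9r**2-16p**2 is a difference of squares.

5pr(3r-4p)(3r+4p)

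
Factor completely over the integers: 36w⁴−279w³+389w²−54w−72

(3w+1)(3w−4)(4w−3)(w−6)

Among the possible rational roots, w = 6 is a root, so (w−6) divides it; the quotient is 36w³−63w²+11w+12.
Continuing, w = −1/3 is a root, so (3w+1) divides it; the quotient is 12w²−25w+12.
The remaining quadratic factors as (4w−3)(3w−4).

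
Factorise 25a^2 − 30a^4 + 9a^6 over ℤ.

Pull out the common factor a^2, leaving 9a^4 − 30a^2 + 25.
Recognize a perfect-square trinomial with the parts 5 and 3a^2.

a^2(3a^2 − 5)^2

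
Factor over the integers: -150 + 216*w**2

6*(6*w + 5)*(6*w - 5)

Pull out the common factor 6; 36*w**2 - 25 is a difference of squares.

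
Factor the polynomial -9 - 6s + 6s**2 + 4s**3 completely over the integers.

Group as (4s**3 - 6s) + (6s**2 - 9) = 2s(2s**2 - 3) + 3(2s**2 - 3).
Both groups share the factor (2s**2 - 3).

(2s + 3)(2s**2 - 3)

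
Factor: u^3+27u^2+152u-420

(u+14)(u+15)(u-2)

Trying the rational-root candidates, u = -15 is a root, giving the factor (u+15) and quotient u^2+12u-28.
The remaining quadratic factors as (u-2)(u+14).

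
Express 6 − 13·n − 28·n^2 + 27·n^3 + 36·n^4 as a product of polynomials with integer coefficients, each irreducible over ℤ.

Testing divisors of the constant over divisors of the leading coefficient, n = −3/4 is a root, so (4·n + 3) divides it; the quotient is 9·n^3 − 7·n + 2.
Continuing, n = 1/3 is a root, so (3·n − 1) divides it; the quotient is 3·n^2 + n − 2.
The remaining quadratic factors as (n + 1)(3·n − 2).

(3·n − 1)·(3·n − 2)·(4·n + 3)·(n + 1)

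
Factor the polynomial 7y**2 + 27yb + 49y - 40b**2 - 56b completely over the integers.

(7y - 8b)(y + 5b + 7)

Group: y(7y - 8b) + (5b + 7)(7y - 8b); both groups contain (7y - 8b).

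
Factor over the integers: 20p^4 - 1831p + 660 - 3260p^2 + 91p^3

Testing divisors of the constant over divisors of the leading coefficient, p = 1/4 is a root, giving the factor (4p - 1) and quotient 5p^3 + 24p^2 - 809p - 660.
Then p = -4/5 is a root, so (5p + 4) is a factor; dividing leaves p^2 + 4p - 165.
The remaining quadratic factors as (p - 11)(p + 15).

(4p - 1)(5p + 4)(p + 15)(p - 11)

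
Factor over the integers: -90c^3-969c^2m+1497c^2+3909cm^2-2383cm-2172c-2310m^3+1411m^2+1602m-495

-(15c-11m+3)(6c-15m-11)(c+14m-15)

Group: 6c(-15c^2-199cm+222c+154m^2-207m+45) + (-15m-11)(-15c^2-199cm+222c+154m^2-207m+45); both groups contain (-15c^2-199cm+222c+154m^2-207m+45), so (6c-15m-11) is a factor with cofactor -15c^2-199cm+222c+154m^2-207m+45.
The cofactor groups again: -15c^2-199cm+222c+154m^2-207m+45 = -c(15c-11m+3) + (-14m+15)(15c-11m+3); both groups contain (15c-11m+3), giving -(c+14m-15)(15c-11m+3).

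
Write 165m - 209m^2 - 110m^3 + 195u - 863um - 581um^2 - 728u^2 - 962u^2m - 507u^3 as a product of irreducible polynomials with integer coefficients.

-(13u + 11m)(3u + 2m + 5)(13u + 5m - 3)

Group: 3u(-169u^2 - 208um + 39u - 55m^2 + 33m) + (2m + 5)(-169u^2 - 208um + 39u - 55m^2 + 33m); both groups contain (-169u^2 - 208um + 39u - 55m^2 + 33m), so (3u + 2m + 5) is a factor with cofactor -169u^2 - 208um + 39u - 55m^2 + 33m.
The cofactor groups again: -169u^2 - 208um + 39u - 55m^2 + 33m = -13u(13u + 11m) + (-5m + 3)(13u + 11m); both groups contain (13u + 11m), giving -(13u + 5m - 3)(13u + 11m).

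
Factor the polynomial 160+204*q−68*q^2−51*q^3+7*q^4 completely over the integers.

(7*q+5)*(q+2)*(q−2)*(q−8)

By the rational root theorem, q = −5/7 is a root, so (7*q+5) divides it; the quotient is q^3−8*q^2−4*q+32.
Continuing, q = 2 is a root, giving the factor (q−2) and quotient q^2−6*q−16.
The remaining quadratic factors as (q+2)(q−8).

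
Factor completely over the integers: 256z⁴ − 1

(4z + 1)(4z − 1)(16z² + 1)

(4z)⁴ − (1)⁴ = ((4z)² − (1)²)((4z)² + (1)²); the first factor splits again, the second (16z² + 1) is irreducible.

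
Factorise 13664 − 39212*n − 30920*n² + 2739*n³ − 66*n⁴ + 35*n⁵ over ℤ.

(5*n + 7)*(7*n − 2)*(n − 8)*(n² + 5*n + 122)

Testing divisors of the constant over divisors of the leading coefficient, n = 8 is a root, so (n − 8) divides it; the quotient is 35*n⁴ + 214*n³ + 4451*n² + 4688*n − 1708.
Next, n = 2/7 is a root, so (7*n − 2) is a factor; dividing leaves 5*n³ + 32*n² + 645*n + 854.
Next, n = −7/5 is a root, giving the factor (5*n + 7) and quotient n² + 5*n + 122.
The quadratic n² + 5*n + 122 has discriminant −463 < 0 and is irreducible over ℤ.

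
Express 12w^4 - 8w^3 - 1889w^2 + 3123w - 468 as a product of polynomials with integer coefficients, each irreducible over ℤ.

(2w - 3)(6w - 1)(w + 13)(w - 12)

By the rational root theorem, w = 1/6 is a root, giving the factor (6w - 1) and quotient 2w^3 - w^2 - 315w + 468.
Continuing, w = 3/2 is a root, so (2w - 3) divides it; the quotient is w^2 + w - 156.
The remaining quadratic factors as (w - 12)(w + 13).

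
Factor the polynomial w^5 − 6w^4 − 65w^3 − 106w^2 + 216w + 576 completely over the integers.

(w + 3)(w − 12)(w − 2)(w^2 + 5w + 8)

Testing divisors of the constant over divisors of the leading coefficient, w = 2 is a root, so (w − 2) is a factor; dividing leaves w^4 − 4w^3 − 73w^2 − 252w − 288.
Continuing, w = 12 is a root, giving the factor (w − 12) and quotient w^3 + 8w^2 + 23w + 24.
Next, w = −3 is a root, so (w + 3) is a factor; dividing leaves w^2 + 5w + 8.
The quadratic w^2 + 5w + 8 has discriminant −7 < 0 and is irreducible over ℤ.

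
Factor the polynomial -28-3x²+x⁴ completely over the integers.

Substitute u = x² to get a quadratic in u, then factor.
x²-7 is irreducible over ℤ (7 is not a perfect square).
x²+4 is irreducible over ℤ (sum of squares).

(x²+4)(x²-7)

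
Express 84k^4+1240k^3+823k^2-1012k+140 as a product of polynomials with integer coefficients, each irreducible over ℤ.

(2k-1)(6k-1)(7k+10)(k+14)

By the rational root theorem, k = -14 is a root, so (k+14) divides it; the quotient is 84k^3+64k^2-73k+10.
Next, k = 1/6 is a root, so (6k-1) is a factor; dividing leaves 14k^2+13k-10.
The remaining quadratic factors as (7k+10)(2k-1).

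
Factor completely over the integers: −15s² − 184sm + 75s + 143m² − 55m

Group: −s(15s − 11m) + (−13m + 5)(15s − 11m); both groups contain (15s − 11m).

−(15s − 11m)(s + 13m − 5)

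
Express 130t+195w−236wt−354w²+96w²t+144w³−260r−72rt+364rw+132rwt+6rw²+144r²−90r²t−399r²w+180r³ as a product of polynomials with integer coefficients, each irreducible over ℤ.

Group: 15r(12r²−33rw−6rt+20r+18w²+12wt−15w−10t) + (8w−13)(12r²−33rw−6rt+20r+18w²+12wt−15w−10t); both groups contain (12r²−33rw−6rt+20r+18w²+12wt−15w−10t), so (15r+8w−13) is a factor with cofactor 12r²−33rw−6rt+20r+18w²+12wt−15w−10t.
The cofactor groups again: 12r²−33rw−6rt+20r+18w²+12wt−15w−10t = 4r(3r−6w+5) + (−3w−2t)(3r−6w+5); both groups contain (3r−6w+5), giving (4r−3w−2t)(3r−6w+5).

(15r+8w−13)(3r−6w+5)(4r−3w−2t)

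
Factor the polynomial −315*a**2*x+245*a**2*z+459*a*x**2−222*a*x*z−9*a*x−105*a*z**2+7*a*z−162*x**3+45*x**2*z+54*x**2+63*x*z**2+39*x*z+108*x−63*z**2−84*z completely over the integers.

Group: 5*a*(−63*a*x+49*a*z+54*x**2−15*x*z+36*x−21*z**2−28*z) + (−3*x+3)*(−63*a*x+49*a*z+54*x**2−15*x*z+36*x−21*z**2−28*z); both groups contain (−63*a*x+49*a*z+54*x**2−15*x*z+36*x−21*z**2−28*z), so (5*a−3*x+3) is a factor with cofactor −63*a*x+49*a*z+54*x**2−15*x*z+36*x−21*z**2−28*z.
The cofactor groups again: −63*a*x+49*a*z+54*x**2−15*x*z+36*x−21*z**2−28*z = −9*x*(7*a−6*x−3*z−4) + 7*z*(7*a−6*x−3*z−4); both groups contain (7*a−6*x−3*z−4), giving −(9*x−7*z)*(7*a−6*x−3*z−4).

−(5*a−3*x+3)*(7*a−6*x−3*z−4)*(9*x−7*z)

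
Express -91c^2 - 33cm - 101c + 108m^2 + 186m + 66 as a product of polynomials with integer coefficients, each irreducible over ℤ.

-(13c - 12m - 6)(7c + 9m + 11)

Group: -7c(13c - 12m - 6) + (-9m - 11)(13c - 12m - 6); both groups contain (13c - 12m - 6).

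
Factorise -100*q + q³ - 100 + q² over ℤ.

(q + 1)*(q + 10)*(q - 10)

Trying the rational-root candidates, q = -1 is a root, giving the factor (q + 1) and quotient q² - 100.
The remaining quadratic factors as (q - 10)(q + 10).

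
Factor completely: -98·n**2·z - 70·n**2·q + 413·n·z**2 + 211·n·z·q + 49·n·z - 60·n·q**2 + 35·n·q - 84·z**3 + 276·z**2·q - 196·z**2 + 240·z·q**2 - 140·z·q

-(14·n - 3·z + 12·q - 7)·(7·z + 5·q)·(n - 4·z)

Group: 7·z·(-14·n**2 + 59·n·z - 12·n·q + 7·n - 12·z**2 + 48·z·q - 28·z) + 5·q·(-14·n**2 + 59·n·z - 12·n·q + 7·n - 12·z**2 + 48·z·q - 28·z); both groups contain (-14·n**2 + 59·n·z - 12·n·q + 7·n - 12·z**2 + 48·z·q - 28·z), so (7·z + 5·q) is a factor with cofactor -14·n**2 + 59·n·z - 12·n·q + 7·n - 12·z**2 + 48·z·q - 28·z.
The cofactor groups again: -14·n**2 + 59·n·z - 12·n·q + 7·n - 12·z**2 + 48·z·q - 28·z = -n·(14·n - 3·z + 12·q - 7) + 4·z·(14·n - 3·z + 12·q - 7); both groups contain (14·n - 3·z + 12·q - 7), giving -(n - 4·z)·(14·n - 3·z + 12·q - 7).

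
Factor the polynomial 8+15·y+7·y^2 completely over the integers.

Need a pair with product 7·8 = 56 and sum 15: that's 7 and 8.
Split the middle term: 7·y^2+7·y + 8·y+8 = 7·y·(y+1) + 8·(y+1).

(7·y+8)·(y+1)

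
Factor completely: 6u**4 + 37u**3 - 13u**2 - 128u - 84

(6u + 7)(u + 1)(u + 6)(u - 2)

Trying the rational-root candidates, u = 2 is a root, so (u - 2) is a factor; dividing leaves 6u**3 + 49u**2 + 85u + 42.
Continuing, u = -1 is a root, giving the factor (u + 1) and quotient 6u**2 + 43u + 42.
The remaining quadratic factors as (u + 6)(6u + 7).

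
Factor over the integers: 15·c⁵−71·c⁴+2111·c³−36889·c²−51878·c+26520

Among the possible rational roots, c = 12 is a root, so (c−12) divides it; the quotient is 15·c⁴+109·c³+3419·c²+4139·c−2210.
Continuing, c = −5/3 is a root, giving the factor (3·c+5) and quotient 5·c³+28·c²+1093·c−442.
Continuing, c = 2/5 is a root, so (5·c−2) divides it; the quotient is c²+6·c+221.
The quadratic c²+6·c+221 has discriminant −848 < 0 and is irreducible over ℤ.

(3·c+5)·(5·c−2)·(c−12)·(c²+6·c+221)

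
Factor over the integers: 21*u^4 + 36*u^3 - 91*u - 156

(7*u + 12)*(3*u^3 - 13)

Group as (21*u^4 - 91*u) + (36*u^3 - 156) = 7*u*(3*u^3 - 13) + 12*(3*u^3 - 13).
Both groups share the factor (3*u^3 - 13).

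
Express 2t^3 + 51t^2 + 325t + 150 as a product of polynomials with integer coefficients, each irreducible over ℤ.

Testing divisors of the constant over divisors of the leading coefficient, t = -10 is a root, so (t + 10) is a factor; dividing leaves 2t^2 + 31t + 15.
The remaining quadratic factors as (2t + 1)(t + 15).

(2t + 1)(t + 10)(t + 15)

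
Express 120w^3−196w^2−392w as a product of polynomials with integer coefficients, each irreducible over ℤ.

Pull out the common factor 4w, then factor the remaining trinomial.

4w(5w−14)(6w+7)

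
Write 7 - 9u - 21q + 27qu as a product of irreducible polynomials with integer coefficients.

(3q - 1)(9u - 7)

Group as (27qu - 21q) + (-9u + 7) = 3q(9u - 7) - (9u - 7).
Both groups share the factor (9u - 7).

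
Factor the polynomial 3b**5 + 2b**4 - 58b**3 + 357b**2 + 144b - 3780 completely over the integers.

(3b - 10)(b + 3)(b + 6)(b**2 - 5b + 21)

Trying the rational-root candidates, b = -3 is a root, so (b + 3) divides it; the quotient is 3b**4 - 7b**3 - 37b**2 + 468b - 1260.
Next, b = -6 is a root, so (b + 6) divides it; the quotient is 3b**3 - 25b**2 + 113b - 210.
Then b = 10/3 is a root, so (3b - 10) is a factor; dividing leaves b**2 - 5b + 21.
The quadratic b**2 - 5b + 21 has discriminant -59 < 0 and is irreducible over ℤ.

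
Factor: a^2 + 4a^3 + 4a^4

a^2(2a + 1)^2

Factor out a^2 first: what remains is 4a^2 + 4a + 1.
Recognize a perfect-square trinomial with the parts 2a and 1.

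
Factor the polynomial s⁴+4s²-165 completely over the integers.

(s²+15)(s²-11)

Substitute u = s² to get a quadratic in u, then factor.
s²-11 is irreducible over ℤ (11 is not a perfect square).
s²+15 is irreducible over ℤ (always positive, so no real roots).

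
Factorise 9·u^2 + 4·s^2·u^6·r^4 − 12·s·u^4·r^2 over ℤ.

Factor out u^2 first: what remains is 4·s^2·u^4·r^4 − 12·s·u^2·r^2 + 9.
Recognize a perfect-square trinomial with the parts 2·s·u^2·r^2 and 3.

u^2·(2·s·u^2·r^2 − 3)^2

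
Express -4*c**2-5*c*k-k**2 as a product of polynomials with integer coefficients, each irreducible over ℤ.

Group: -4*c*(c+k) - k*(c+k); both groups contain (c+k).

-(4*c+k)*(c+k)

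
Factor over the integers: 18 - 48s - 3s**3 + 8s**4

Group as (8s**4 - 48s) + (-3s**3 + 18) = 8s(s**3 - 6) - 3(s**3 - 6).
Both groups share the factor (s**3 - 6).

(8s - 3)(s**3 - 6)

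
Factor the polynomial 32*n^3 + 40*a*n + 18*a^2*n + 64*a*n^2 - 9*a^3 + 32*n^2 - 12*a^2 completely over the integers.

Group: a*(-9*a^2 - 18*a*n - 12*a - 8*n^2 - 8*n) - 4*n*(-9*a^2 - 18*a*n - 12*a - 8*n^2 - 8*n); both groups contain (-9*a^2 - 18*a*n - 12*a - 8*n^2 - 8*n), so (a - 4*n) is a factor with cofactor -9*a^2 - 18*a*n - 12*a - 8*n^2 - 8*n.
The cofactor groups again: -9*a^2 - 18*a*n - 12*a - 8*n^2 - 8*n = -3*a*(3*a + 4*n + 4) - 2*n*(3*a + 4*n + 4); both groups contain (3*a + 4*n + 4), giving -(3*a + 2*n)*(3*a + 4*n + 4).

-(3*a + 2*n)*(3*a + 4*n + 4)*(a - 4*n)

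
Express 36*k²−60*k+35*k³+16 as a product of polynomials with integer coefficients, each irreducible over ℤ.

By the rational root theorem, k = −2 is a root, so (k+2) divides it; the quotient is 35*k²−34*k+8.
The remaining quadratic factors as (5*k−2)(7*k−4).

(5*k−2)*(7*k−4)*(k+2)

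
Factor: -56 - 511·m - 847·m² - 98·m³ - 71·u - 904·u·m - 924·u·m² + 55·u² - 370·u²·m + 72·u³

Group: 8·u·(9·u² - 62·u·m - u - 7·m² - 57·m - 8) + (14·m + 7)·(9·u² - 62·u·m - u - 7·m² - 57·m - 8); both groups contain (9·u² - 62·u·m - u - 7·m² - 57·m - 8), so (8·u + 14·m + 7) is a factor with cofactor 9·u² - 62·u·m - u - 7·m² - 57·m - 8.
The cofactor groups again: 9·u² - 62·u·m - u - 7·m² - 57·m - 8 = u·(9·u + m + 8) + (-7·m - 1)·(9·u + m + 8); both groups contain (9·u + m + 8), giving (u - 7·m - 1)·(9·u + m + 8).

(u - 7·m - 1)·(8·u + 14·m + 7)·(9·u + m + 8)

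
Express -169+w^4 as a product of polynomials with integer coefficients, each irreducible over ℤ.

Substitute u = w^2 to get a quadratic in u, then factor.
w^2-13 is irreducible over ℤ (13 is not a perfect square).
w^2+13 is irreducible over ℤ (always positive, so no real roots).

(w^2+13)(w^2-13)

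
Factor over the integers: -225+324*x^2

Every term has a factor of 9. Then 36*x^2-25 = (6*x)² − (5)².

9*(6*x+5)*(6*x-5)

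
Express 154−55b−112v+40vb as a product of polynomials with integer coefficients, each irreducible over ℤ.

Group as (40vb−112v) + (−55b+154) = 8v(5b−14) − 11(5b−14).
Both groups share the factor (5b−14).

(5b−14)(8v−11)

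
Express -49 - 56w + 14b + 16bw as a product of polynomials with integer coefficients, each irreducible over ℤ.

Group as (16bw + 14b) + (-56w - 49) = 2b(8w + 7) - 7(8w + 7).
Both groups share the factor (8w + 7).

(2b - 7)(8w + 7)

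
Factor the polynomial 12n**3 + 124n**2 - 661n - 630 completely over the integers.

Trying the rational-root candidates, n = 9/2 is a root, so (2n - 9) is a factor; dividing leaves 6n**2 + 89n + 70.
The remaining quadratic factors as (6n + 5)(n + 14).

(2n - 9)(6n + 5)(n + 14)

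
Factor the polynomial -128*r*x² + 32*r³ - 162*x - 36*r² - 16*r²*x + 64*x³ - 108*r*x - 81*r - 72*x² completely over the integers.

(4*r - 8*x - 9)*(8*r - 4*x + 9)*(r + 2*x)

Group: r*(32*r² - 80*r*x - 36*r + 32*x² - 36*x - 81) + 2*x*(32*r² - 80*r*x - 36*r + 32*x² - 36*x - 81); both groups contain (32*r² - 80*r*x - 36*r + 32*x² - 36*x - 81), so (r + 2*x) is a factor with cofactor 32*r² - 80*r*x - 36*r + 32*x² - 36*x - 81.
The cofactor groups again: 32*r² - 80*r*x - 36*r + 32*x² - 36*x - 81 = 8*r*(4*r - 8*x - 9) + (-4*x + 9)*(4*r - 8*x - 9); both groups contain (4*r - 8*x - 9), giving (8*r - 4*x + 9)*(4*r - 8*x - 9).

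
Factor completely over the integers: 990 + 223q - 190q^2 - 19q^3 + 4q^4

(4q - 11)(q + 2)(q + 5)(q - 9)

Testing divisors of the constant over divisors of the leading coefficient, q = -5 is a root, giving the factor (q + 5) and quotient 4q^3 - 39q^2 + 5q + 198.
Continuing, q = -2 is a root, so (q + 2) divides it; the quotient is 4q^2 - 47q + 99.
The remaining quadratic factors as (4q - 11)(q - 9).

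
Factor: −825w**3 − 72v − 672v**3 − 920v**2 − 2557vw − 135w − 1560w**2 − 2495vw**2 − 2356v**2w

Group: 7v(−96v**2 − 268vw − 8v − 165w**2 − 15w) + (5w + 9)(−96v**2 − 268vw − 8v − 165w**2 − 15w); both groups contain (−96v**2 − 268vw − 8v − 165w**2 − 15w), so (7v + 5w + 9) is a factor with cofactor −96v**2 − 268vw − 8v − 165w**2 − 15w.
The cofactor groups again: −96v**2 − 268vw − 8v − 165w**2 − 15w = −8v(12v + 11w + 1) − 15w(12v + 11w + 1); both groups contain (12v + 11w + 1), giving −(8v + 15w)(12v + 11w + 1).

−(12v + 11w + 1)(7v + 5w + 9)(8v + 15w)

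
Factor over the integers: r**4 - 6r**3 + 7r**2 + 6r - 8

(r + 1)(r - 1)(r - 2)(r - 4)

Testing divisors of the constant over divisors of the leading coefficient, r = -1 is a root, so (r + 1) is a factor; dividing leaves r**3 - 7r**2 + 14r - 8.
Next, r = 4 is a root, so (r - 4) is a factor; dividing leaves r**2 - 3r + 2.
The remaining quadratic factors as (r - 2)(r - 1).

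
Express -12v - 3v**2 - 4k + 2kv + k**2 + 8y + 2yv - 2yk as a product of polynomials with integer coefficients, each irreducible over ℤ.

-(2y - k - 3v)(k - v - 4)

Group: -2y(k - v - 4) + (k + 3v)(k - v - 4); both groups contain (k - v - 4).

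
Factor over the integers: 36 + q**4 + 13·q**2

(q**2 + 4)·(q**2 + 9)

Substitute u = q**2 to get a quadratic in u, then factor.
q**2 + 4 is irreducible over ℤ (sum of squares).
q**2 + 9 is irreducible over ℤ (sum of squares).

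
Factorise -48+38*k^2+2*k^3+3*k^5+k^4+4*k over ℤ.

Trying the rational-root candidates, k = -4/3 is a root, giving the factor (3*k+4) and quotient k^4-k^3+2*k^2+10*k-12.
Continuing, k = -2 is a root, so (k+2) divides it; the quotient is k^3-3*k^2+8*k-6.
Next, k = 1 is a root, giving the factor (k-1) and quotient k^2-2*k+6.
The quadratic k^2-2*k+6 has discriminant -20 < 0 and is irreducible over ℤ.

(3*k+4)*(k+2)*(k-1)*(k^2-2*k+6)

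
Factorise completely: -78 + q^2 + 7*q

(q + 13)*(q - 6)

Two integers with product -78 and sum 7 are 13 and -6.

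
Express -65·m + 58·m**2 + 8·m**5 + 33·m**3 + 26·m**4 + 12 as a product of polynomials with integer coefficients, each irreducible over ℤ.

By the rational root theorem, m = 1/2 is a root, so (2·m - 1) divides it; the quotient is 4·m**4 + 15·m**3 + 24·m**2 + 41·m - 12.
Continuing, m = 1/4 is a root, so (4·m - 1) is a factor; dividing leaves m**3 + 4·m**2 + 7·m + 12.
Next, m = -3 is a root, so (m + 3) divides it; the quotient is m**2 + m + 4.
The quadratic m**2 + m + 4 has discriminant -15 < 0 and is irreducible over ℤ.

(2·m - 1)·(4·m - 1)·(m + 3)·(m**2 + m + 4)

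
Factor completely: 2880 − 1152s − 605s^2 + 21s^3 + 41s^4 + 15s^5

(3s − 8)(5s − 8)(s + 3)(s^2 + 4s + 15)

Testing divisors of the constant over divisors of the leading coefficient, s = 8/5 is a root, giving the factor (5s − 8) and quotient 3s^4 + 13s^3 + 25s^2 − 81s − 360.
Continuing, s = 8/3 is a root, so (3s − 8) divides it; the quotient is s^3 + 7s^2 + 27s + 45.
Continuing, s = −3 is a root, so (s + 3) is a factor; dividing leaves s^2 + 4s + 15.
The quadratic s^2 + 4s + 15 has discriminant −44 < 0 and is irreducible over ℤ.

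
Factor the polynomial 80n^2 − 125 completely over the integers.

5(4n + 5)(4n − 5)

Pull out the common factor 5; 16n^2 − 25 is a difference of squares.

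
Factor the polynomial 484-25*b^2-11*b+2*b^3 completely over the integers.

(2*b-11)*(b+4)*(b-11)

Among the possible rational roots, b = 11 is a root, so (b-11) divides it; the quotient is 2*b^2-3*b-44.
The remaining quadratic factors as (b+4)(2*b-11).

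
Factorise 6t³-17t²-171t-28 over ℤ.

(6t+1)(t+4)(t-7)

Trying the rational-root candidates, t = -1/6 is a root, giving the factor (6t+1) and quotient t²-3t-28.
The remaining quadratic factors as (t+4)(t-7).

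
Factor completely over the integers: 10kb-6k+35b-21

Group as (10kb-6k) + (35b-21) = 2k(5b-3) + 7(5b-3).
Both groups share the factor (5b-3).

(2k+7)(5b-3)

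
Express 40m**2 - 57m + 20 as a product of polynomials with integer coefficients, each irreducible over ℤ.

Need a pair with product 40·20 = 800 and sum -57: that's -32 and -25.
Split the middle term: 40m**2 - 32m - 25m + 20 = 8m(5m - 4) - 5(5m - 4).

(5m - 4)(8m - 5)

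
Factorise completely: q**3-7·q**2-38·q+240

(q+6)·(q-5)·(q-8)

Among the possible rational roots, q = 8 is a root, so (q-8) is a factor; dividing leaves q**2+q-30.
The remaining quadratic factors as (q-5)(q+6).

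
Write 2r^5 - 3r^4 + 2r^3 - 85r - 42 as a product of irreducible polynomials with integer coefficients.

(2r + 1)(r + 2)(r - 3)(r^2 - r + 7)

Trying the rational-root candidates, r = 3 is a root, so (r - 3) divides it; the quotient is 2r^4 + 3r^3 + 11r^2 + 33r + 14.
Next, r = -1/2 is a root, giving the factor (2r + 1) and quotient r^3 + r^2 + 5r + 14.
Next, r = -2 is a root, giving the factor (r + 2) and quotient r^2 - r + 7.
The quadratic r^2 - r + 7 has discriminant -27 < 0 and is irreducible over ℤ.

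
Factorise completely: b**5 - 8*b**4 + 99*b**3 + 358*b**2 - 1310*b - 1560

Testing divisors of the constant over divisors of the leading coefficient, b = -4 is a root, so (b + 4) is a factor; dividing leaves b**4 - 12*b**3 + 147*b**2 - 230*b - 390.
Continuing, b = 3 is a root, so (b - 3) divides it; the quotient is b**3 - 9*b**2 + 120*b + 130.
Next, b = -1 is a root, so (b + 1) divides it; the quotient is b**2 - 10*b + 130.
The quadratic b**2 - 10*b + 130 has discriminant -420 < 0 and is irreducible over ℤ.

(b + 1)*(b + 4)*(b - 3)*(b**2 - 10*b + 130)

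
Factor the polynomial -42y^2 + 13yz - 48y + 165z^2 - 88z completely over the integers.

-(6y + 11z)(7y - 15z + 8)

Group: -6y(7y - 15z + 8) - 11z(7y - 15z + 8); both groups contain (7y - 15z + 8).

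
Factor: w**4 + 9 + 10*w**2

(w**2 + 1)*(w**2 + 9)

Substitute u = w**2 to get a quadratic in u, then factor.
w**2 + 9 is irreducible over ℤ (sum of squares).
w**2 + 1 is irreducible over ℤ (sum of squares).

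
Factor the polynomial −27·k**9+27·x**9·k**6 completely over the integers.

Pull out the common factor 27·k**6, leaving x**9−k**3.
Recognize a difference of cubes with the parts x**3 and k.

27·k**6·(x**3−k)·(x**6+x**3·k+k**2)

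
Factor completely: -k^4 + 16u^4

(2u - k)(2u + k)(4u^2 + k^2)

Write as (4u^2)² − (k^2)², then factor 4u^2 - k^2 once more.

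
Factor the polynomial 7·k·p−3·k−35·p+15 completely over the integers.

Group as (7·k·p−3·k) + (−35·p+15) = k·(7·p−3) − 5·(7·p−3).
Both groups share the factor (7·p−3).

(7·p−3)·(k−5)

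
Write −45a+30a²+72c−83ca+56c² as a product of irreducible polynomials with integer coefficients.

(8c−5a)(7c−6a+9)

Group: 7c(8c−5a) + (−6a+9)(8c−5a); both groups contain (8c−5a).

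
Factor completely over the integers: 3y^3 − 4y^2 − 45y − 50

(3y + 5)(y + 2)(y − 5)

By the rational root theorem, y = −5/3 is a root, so (3y + 5) divides it; the quotient is y^2 − 3y − 10.
The remaining quadratic factors as (y − 5)(y + 2).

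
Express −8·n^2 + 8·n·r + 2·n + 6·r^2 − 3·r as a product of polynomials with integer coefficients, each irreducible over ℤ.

Group: −4·n·(2·n − 3·r) + (−2·r + 1)·(2·n − 3·r); both groups contain (2·n − 3·r).

−(2·n − 3·r)·(4·n + 2·r − 1)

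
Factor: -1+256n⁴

(4n)⁴ − (1)⁴ = ((4n)² − (1)²)((4n)² + (1)²); the first factor splits again, the second (16n²+1) is irreducible.

(4n+1)(4n-1)(16n²+1)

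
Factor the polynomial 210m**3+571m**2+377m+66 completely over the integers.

Testing divisors of the constant over divisors of the leading coefficient, m = -2/7 is a root, so (7m+2) is a factor; dividing leaves 30m**2+73m+33.
The remaining quadratic factors as (6m+11)(5m+3).

(5m+3)(6m+11)(7m+2)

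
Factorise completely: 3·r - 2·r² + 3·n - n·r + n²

(n + r)·(n - 2·r + 3)

Group: n·(n + r) + (-2·r + 3)·(n + r); both groups contain (n + r).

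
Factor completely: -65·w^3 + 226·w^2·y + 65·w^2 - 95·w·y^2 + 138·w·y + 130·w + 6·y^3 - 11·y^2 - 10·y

Group: 5·w·(-13·w^2 + 40·w·y + 26·w - 3·y^2 - 2·y) + (-2·y + 5)·(-13·w^2 + 40·w·y + 26·w - 3·y^2 - 2·y); both groups contain (-13·w^2 + 40·w·y + 26·w - 3·y^2 - 2·y), so (5·w - 2·y + 5) is a factor with cofactor -13·w^2 + 40·w·y + 26·w - 3·y^2 - 2·y.
The cofactor groups again: -13·w^2 + 40·w·y + 26·w - 3·y^2 - 2·y = -13·w·(w - 3·y - 2) + y·(w - 3·y - 2); both groups contain (w - 3·y - 2), giving -(13·w - y)·(w - 3·y - 2).

-(13·w - y)·(5·w - 2·y + 5)·(w - 3·y - 2)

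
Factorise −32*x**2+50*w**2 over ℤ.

2*(5*w+4*x)*(5*w−4*x)

Every term has a factor of 2. Then 25*w**2−16*x**2 = (5*w)² − (4*x)².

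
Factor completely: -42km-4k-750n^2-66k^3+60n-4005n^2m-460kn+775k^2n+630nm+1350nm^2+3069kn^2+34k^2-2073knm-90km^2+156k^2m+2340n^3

-(11k+12n-15m-2)(6k+13n-6m-2)(k-15n)

Group: 11k(-6k^2+77kn+6km+2k+195n^2-90nm-30n) + (12n-15m-2)(-6k^2+77kn+6km+2k+195n^2-90nm-30n); both groups contain (-6k^2+77kn+6km+2k+195n^2-90nm-30n), so (11k+12n-15m-2) is a factor with cofactor -6k^2+77kn+6km+2k+195n^2-90nm-30n.
The cofactor groups again: -6k^2+77kn+6km+2k+195n^2-90nm-30n = -k(6k+13n-6m-2) + 15n(6k+13n-6m-2); both groups contain (6k+13n-6m-2), giving -(k-15n)(6k+13n-6m-2).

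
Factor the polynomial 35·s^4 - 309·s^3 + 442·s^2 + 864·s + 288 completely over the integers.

(5·s + 3)·(7·s + 4)·(s - 4)·(s - 6)

Among the possible rational roots, s = -3/5 is a root, so (5·s + 3) divides it; the quotient is 7·s^3 - 66·s^2 + 128·s + 96.
Next, s = -4/7 is a root, so (7·s + 4) is a factor; dividing leaves s^2 - 10·s + 24.
The remaining quadratic factors as (s - 6)(s - 4).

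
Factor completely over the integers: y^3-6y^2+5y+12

(y+1)(y-3)(y-4)

Among the possible rational roots, y = -1 is a root, so (y+1) is a factor; dividing leaves y^2-7y+12.
The remaining quadratic factors as (y-4)(y-3).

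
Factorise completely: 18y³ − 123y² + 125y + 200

(3y − 8)(6y + 5)(y − 5)

Testing divisors of the constant over divisors of the leading coefficient, y = 5 is a root, so (y − 5) is a factor; dividing leaves 18y² − 33y − 40.
The remaining quadratic factors as (3y − 8)(6y + 5).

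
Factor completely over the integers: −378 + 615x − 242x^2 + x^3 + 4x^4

(4x − 7)(x + 9)(x − 1)(x − 6)

Testing divisors of the constant over divisors of the leading coefficient, x = 6 is a root, so (x − 6) is a factor; dividing leaves 4x^3 + 25x^2 − 92x + 63.
Next, x = 7/4 is a root, so (4x − 7) is a factor; dividing leaves x^2 + 8x − 9.
The remaining quadratic factors as (x − 1)(x + 9).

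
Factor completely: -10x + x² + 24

Two integers with product 24 and sum -10 are -4 and -6.

(x - 4)(x - 6)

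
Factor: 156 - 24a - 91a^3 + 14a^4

Group as (14a^4 - 24a) + (-91a^3 + 156) = 2a(7a^3 - 12) - 13(7a^3 - 12).
Both groups share the factor (7a^3 - 12).

(2a - 13)(7a^3 - 12)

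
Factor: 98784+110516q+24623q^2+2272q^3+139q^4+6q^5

Among the possible rational roots, q = −8 is a root, giving the factor (q+8) and quotient 6q^4+91q^3+1544q^2+12271q+12348.
Continuing, q = −9 is a root, so (q+9) is a factor; dividing leaves 6q^3+37q^2+1211q+1372.
Next, q = −7/6 is a root, giving the factor (6q+7) and quotient q^2+5q+196.
The quadratic q^2+5q+196 has discriminant −759 < 0 and is irreducible over ℤ.

(6q+7)(q+8)(q+9)(q^2+5q+196)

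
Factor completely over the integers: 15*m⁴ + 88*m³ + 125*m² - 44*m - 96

(3*m + 8)*(5*m - 4)*(m + 1)*(m + 3)

Trying the rational-root candidates, m = -1 is a root, giving the factor (m + 1) and quotient 15*m³ + 73*m² + 52*m - 96.
Continuing, m = -8/3 is a root, so (3*m + 8) divides it; the quotient is 5*m² + 11*m - 12.
The remaining quadratic factors as (m + 3)(5*m - 4).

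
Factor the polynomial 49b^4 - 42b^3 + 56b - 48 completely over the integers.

Group as (49b^4 + 56b) + (-42b^3 - 48) = 7b(7b^3 + 8) - 6(7b^3 + 8).
Both groups share the factor (7b^3 + 8).

(7b - 6)(7b^3 + 8)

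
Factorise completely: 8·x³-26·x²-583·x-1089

(2·x+11)·(4·x+9)·(x-11)

Among the possible rational roots, x = -11/2 is a root, so (2·x+11) divides it; the quotient is 4·x²-35·x-99.
The remaining quadratic factors as (4·x+9)(x-11).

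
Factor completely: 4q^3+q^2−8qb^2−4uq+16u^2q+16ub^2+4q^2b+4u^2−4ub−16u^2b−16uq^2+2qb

Group: 2u(8uq−8ub+2u−4q^2+4qb−q) + (−q−2b)(8uq−8ub+2u−4q^2+4qb−q); both groups contain (8uq−8ub+2u−4q^2+4qb−q), so (2u−q−2b) is a factor with cofactor 8uq−8ub+2u−4q^2+4qb−q.
The cofactor groups again: 8uq−8ub+2u−4q^2+4qb−q = 4q(2u−q) + (−4b+1)(2u−q); both groups contain (2u−q), giving (4q−4b+1)(2u−q).

(2u−q−2b)(4q−4b+1)(2u−q)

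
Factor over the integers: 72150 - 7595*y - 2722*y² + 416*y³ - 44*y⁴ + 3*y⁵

By the rational root theorem, y = -13/3 is a root, giving the factor (3*y + 13) and quotient y⁴ - 19*y³ + 221*y² - 1865*y + 5550.
Continuing, y = 10 is a root, so (y - 10) divides it; the quotient is y³ - 9*y² + 131*y - 555.
Next, y = 5 is a root, so (y - 5) divides it; the quotient is y² - 4*y + 111.
The quadratic y² - 4*y + 111 has discriminant -428 < 0 and is irreducible over ℤ.

(3*y + 13)*(y - 10)*(y - 5)*(y² - 4*y + 111)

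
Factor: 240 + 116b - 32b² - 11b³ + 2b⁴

(2b + 5)(b + 2)(b - 4)(b - 6)

Among the possible rational roots, b = -2 is a root, giving the factor (b + 2) and quotient 2b³ - 15b² - 2b + 120.
Continuing, b = 4 is a root, giving the factor (b - 4) and quotient 2b² - 7b - 30.
The remaining quadratic factors as (b - 6)(2b + 5).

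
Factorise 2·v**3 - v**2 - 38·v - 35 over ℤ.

(2·v + 7)·(v + 1)·(v - 5)

Among the possible rational roots, v = 5 is a root, so (v - 5) divides it; the quotient is 2·v**2 + 9·v + 7.
The remaining quadratic factors as (v + 1)(2·v + 7).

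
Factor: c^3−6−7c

(c+1)(c+2)(c−3)

Testing divisors of the constant over divisors of the leading coefficient, c = 3 is a root, so (c−3) is a factor; dividing leaves c^2+3c+2.
The remaining quadratic factors as (c+2)(c+1).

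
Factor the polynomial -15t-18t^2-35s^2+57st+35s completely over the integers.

-(5s-6t-5)(7s-3t)

Group: -7s(5s-6t-5) + 3t(5s-6t-5); both groups contain (5s-6t-5).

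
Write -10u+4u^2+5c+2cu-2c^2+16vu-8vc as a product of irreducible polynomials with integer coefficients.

-(8v+2c+2u-5)(c-2u)

Group: -8v(c-2u) + (-2c-2u+5)(c-2u); both groups contain (c-2u).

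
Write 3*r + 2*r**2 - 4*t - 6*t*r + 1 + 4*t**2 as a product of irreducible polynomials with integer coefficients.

Group: 2*t*(2*t - r - 1) + (-2*r - 1)*(2*t - r - 1); both groups contain (2*t - r - 1).

(2*t - 2*r - 1)*(2*t - r - 1)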